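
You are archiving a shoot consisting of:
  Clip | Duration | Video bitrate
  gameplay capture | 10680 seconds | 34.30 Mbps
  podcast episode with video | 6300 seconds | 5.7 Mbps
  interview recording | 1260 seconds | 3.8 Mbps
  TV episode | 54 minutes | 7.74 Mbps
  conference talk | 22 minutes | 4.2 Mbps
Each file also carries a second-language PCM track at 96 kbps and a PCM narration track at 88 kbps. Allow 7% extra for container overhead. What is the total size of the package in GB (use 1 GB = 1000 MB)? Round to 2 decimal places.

Audio total: 96 + 88 = 184 kbps = 0.184 Mbps.
gameplay capture: 34.484 Mbps × 10680 s × 1.07 = 394069.4 Mb
podcast episode with video: 5.884 Mbps × 6300 s × 1.07 = 39664.0 Mb
interview recording: 3.984 Mbps × 1260 s × 1.07 = 5371.2 Mb
TV episode: 7.924 Mbps × 3240 s × 1.07 = 27470.9 Mb
conference talk: 4.384 Mbps × 1320 s × 1.07 = 6192.0 Mb
Total: 472767.5 Mb = 59095.9 MB.
= 59.10 GB.

59.10 GB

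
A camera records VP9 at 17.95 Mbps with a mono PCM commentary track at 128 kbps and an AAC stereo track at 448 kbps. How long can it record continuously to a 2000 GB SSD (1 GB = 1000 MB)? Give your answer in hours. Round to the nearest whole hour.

240 hours

Audio total: 128 + 448 = 576 kbps = 0.576 Mbps.
Total bitrate: 17.95 + 0.576 = 18.526 Mbps.
Capacity: 2000 GB = 16,000,000 Mb.
Recording time: 16,000,000 / 18.526 = 863,651 s ≈ 240 hours.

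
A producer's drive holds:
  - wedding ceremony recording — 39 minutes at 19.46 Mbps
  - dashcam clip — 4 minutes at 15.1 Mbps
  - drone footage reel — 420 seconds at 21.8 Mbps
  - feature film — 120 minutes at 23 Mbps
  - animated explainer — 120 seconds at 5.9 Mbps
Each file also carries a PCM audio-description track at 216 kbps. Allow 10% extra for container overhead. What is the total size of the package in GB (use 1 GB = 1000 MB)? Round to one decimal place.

Audio: 216 kbps = 0.216 Mbps.
wedding ceremony recording: 19.676 Mbps × 2340 s × 1.10 = 50646.0 Mb
dashcam clip: 15.316 Mbps × 240 s × 1.10 = 4043.4 Mb
drone footage reel: 22.016 Mbps × 420 s × 1.10 = 10171.4 Mb
feature film: 23.216 Mbps × 7200 s × 1.10 = 183870.7 Mb
animated explainer: 6.116 Mbps × 120 s × 1.10 = 807.3 Mb
Total: 249538.9 Mb = 31192.4 MB.
= 31.19 GB.

31.2 GB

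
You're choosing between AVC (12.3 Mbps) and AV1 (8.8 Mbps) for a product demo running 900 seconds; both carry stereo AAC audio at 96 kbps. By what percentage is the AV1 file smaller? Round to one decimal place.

Audio: 96 kbps = 0.096 Mbps.
AVC: 12.396 Mbps × 900 s = 11156.4 Mb = 1.395 GB.
AV1: 8.896 Mbps × 900 s = 8006.4 Mb = 1.001 GB.
Reduction: (1 − 1.001/1.395) × 100 = 28.23%.

28.2%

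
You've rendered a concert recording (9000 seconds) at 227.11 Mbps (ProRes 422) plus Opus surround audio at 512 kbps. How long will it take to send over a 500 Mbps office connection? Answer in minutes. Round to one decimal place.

68.3 minutes

Audio: 512 kbps = 0.512 Mbps.
Total bitrate: 227.622 Mbps.
File: 227.622 Mbps × 9000 s = 2048598.0 Mb.
At 500 Mbps: 2048598.0 / 500 = 4097.2 s ≈ 68.3 minutes.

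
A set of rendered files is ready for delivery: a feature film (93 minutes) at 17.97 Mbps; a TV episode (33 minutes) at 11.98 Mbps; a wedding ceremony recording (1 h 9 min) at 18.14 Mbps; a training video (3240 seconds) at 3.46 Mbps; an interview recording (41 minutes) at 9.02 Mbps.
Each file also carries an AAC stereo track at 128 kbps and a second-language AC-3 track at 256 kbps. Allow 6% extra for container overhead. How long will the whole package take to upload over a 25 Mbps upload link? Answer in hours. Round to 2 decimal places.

Audio total: 128 + 256 = 384 kbps = 0.384 Mbps.
feature film: 18.354 Mbps × 5580 s × 1.06 = 108560.2 Mb
TV episode: 12.364 Mbps × 1980 s × 1.06 = 25949.6 Mb
wedding ceremony recording: 18.524 Mbps × 4140 s × 1.06 = 81290.7 Mb
training video: 3.844 Mbps × 3240 s × 1.06 = 13201.8 Mb
interview recording: 9.404 Mbps × 2460 s × 1.06 = 24521.9 Mb
Total: 253524.2 Mb = 31690.5 MB.
At 25 Mbps: 253524.2 / 25 = 10141 s ≈ 2.82 hours.

2.82 hours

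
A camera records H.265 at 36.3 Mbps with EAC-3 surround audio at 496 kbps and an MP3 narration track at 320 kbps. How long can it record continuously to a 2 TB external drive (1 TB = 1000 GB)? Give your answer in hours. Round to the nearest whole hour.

120 hours

Audio total: 496 + 320 = 816 kbps = 0.816 Mbps.
Total bitrate: 36.3 + 0.816 = 37.116 Mbps.
Capacity: 2 TB = 16,000,000 Mb.
Recording time: 16,000,000 / 37.116 = 431,081 s ≈ 120 hours.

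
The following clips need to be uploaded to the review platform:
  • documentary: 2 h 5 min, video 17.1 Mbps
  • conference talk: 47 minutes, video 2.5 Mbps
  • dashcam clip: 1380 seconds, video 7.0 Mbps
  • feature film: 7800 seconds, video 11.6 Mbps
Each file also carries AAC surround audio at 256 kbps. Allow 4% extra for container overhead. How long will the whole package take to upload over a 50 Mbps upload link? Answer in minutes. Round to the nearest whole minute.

83 minutes

Audio: 256 kbps = 0.256 Mbps.
documentary: 17.356 Mbps × 7500 s × 1.04 = 135376.8 Mb
conference talk: 2.756 Mbps × 2820 s × 1.04 = 8082.8 Mb
dashcam clip: 7.256 Mbps × 1380 s × 1.04 = 10413.8 Mb
feature film: 11.856 Mbps × 7800 s × 1.04 = 96175.9 Mb
Total: 250049.3 Mb = 31256.2 MB.
At 50 Mbps: 250049.3 / 50 = 5001 s ≈ 83.3 minutes.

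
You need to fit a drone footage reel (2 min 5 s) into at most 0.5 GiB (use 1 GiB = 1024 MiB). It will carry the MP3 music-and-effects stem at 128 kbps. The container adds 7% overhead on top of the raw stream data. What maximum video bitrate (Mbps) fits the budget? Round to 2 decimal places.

Budget: 0.5 GiB = 4295.0 Mb.
Stream payload after overhead: 4295.0 / 1.07 = 4014.0 Mb.
2 min 5 s = 125 s
Total bitrate budget: 4014.0 Mb / 125 s = 32.112 Mbps.
Audio: 128 kbps = 0.128 Mbps.
Video: 32.112 − 0.128 = 31.984 Mbps.

31.98 Mbps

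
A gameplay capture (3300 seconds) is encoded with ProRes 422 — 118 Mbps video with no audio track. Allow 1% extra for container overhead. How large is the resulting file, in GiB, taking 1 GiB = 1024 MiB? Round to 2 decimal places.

45.79 GiB

Total bitrate: 118 Mbps.
Stream data: 118.000 Mbps × 3300 s = 389400.0 Mb.
With 1% container overhead: ×1.01.
393,294 Mb = 49,161,750,000 bytes ÷ 1,073,741,824 = 45.79 GiB.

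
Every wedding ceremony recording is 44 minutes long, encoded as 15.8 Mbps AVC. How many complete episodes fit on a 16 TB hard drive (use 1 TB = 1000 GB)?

3068

44 min = 2640 s
Per item: 15.800 Mbps × 2640 s = 41,712 Mb = 5,214 MB.
Capacity: 16 TB = 128,000,000 Mb; 3068.66 items → 3068 complete.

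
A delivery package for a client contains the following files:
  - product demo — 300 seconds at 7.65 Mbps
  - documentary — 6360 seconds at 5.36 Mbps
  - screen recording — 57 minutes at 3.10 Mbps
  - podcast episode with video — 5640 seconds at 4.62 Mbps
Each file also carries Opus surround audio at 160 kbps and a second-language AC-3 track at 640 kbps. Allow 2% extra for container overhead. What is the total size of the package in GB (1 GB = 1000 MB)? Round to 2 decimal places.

Audio total: 160 + 640 = 800 kbps = 0.800 Mbps.
product demo: 8.450 Mbps × 300 s × 1.02 = 2585.7 Mb
documentary: 6.160 Mbps × 6360 s × 1.02 = 39961.2 Mb
screen recording: 3.900 Mbps × 3420 s × 1.02 = 13604.8 Mb
podcast episode with video: 5.420 Mbps × 5640 s × 1.02 = 31180.2 Mb
Total: 87331.8 Mb = 10916.5 MB.
= 10.92 GB.

10.92 GB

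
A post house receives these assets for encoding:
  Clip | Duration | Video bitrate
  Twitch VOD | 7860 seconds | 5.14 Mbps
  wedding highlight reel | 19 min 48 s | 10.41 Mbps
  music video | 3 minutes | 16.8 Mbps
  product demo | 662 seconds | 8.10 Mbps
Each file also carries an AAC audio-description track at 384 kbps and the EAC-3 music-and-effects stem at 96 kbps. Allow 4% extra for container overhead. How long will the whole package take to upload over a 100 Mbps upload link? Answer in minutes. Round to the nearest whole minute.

11 minutes

Audio total: 384 + 96 = 480 kbps = 0.480 Mbps.
Twitch VOD: 5.620 Mbps × 7860 s × 1.04 = 45940.1 Mb
wedding highlight reel: 10.890 Mbps × 1188 s × 1.04 = 13454.8 Mb
music video: 17.280 Mbps × 180 s × 1.04 = 3234.8 Mb
product demo: 8.580 Mbps × 662 s × 1.04 = 5907.2 Mb
Total: 68536.9 Mb = 8567.1 MB.
At 100 Mbps: 68536.9 / 100 = 685 s ≈ 11.4 minutes.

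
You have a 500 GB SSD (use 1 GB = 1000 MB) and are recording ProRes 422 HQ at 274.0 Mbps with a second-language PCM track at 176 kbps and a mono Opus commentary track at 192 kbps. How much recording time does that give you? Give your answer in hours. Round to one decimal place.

4.0 hours

Audio total: 176 + 192 = 368 kbps = 0.368 Mbps.
Total bitrate: 274.0 + 0.368 = 274.368 Mbps.
Capacity: 500 GB = 4,000,000 Mb.
Recording time: 4,000,000 / 274.368 = 14,579 s ≈ 4.05 hours.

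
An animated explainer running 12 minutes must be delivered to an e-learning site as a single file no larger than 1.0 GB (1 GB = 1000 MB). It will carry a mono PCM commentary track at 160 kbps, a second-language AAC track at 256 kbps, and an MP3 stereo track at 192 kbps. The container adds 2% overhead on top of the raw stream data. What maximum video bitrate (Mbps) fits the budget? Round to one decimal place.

Budget: 1.0 GB = 8000.0 Mb.
Stream payload after overhead: 8000.0 / 1.02 = 7843.1 Mb.
12 min = 720 s
Total bitrate budget: 7843.1 Mb / 720 s = 10.893 Mbps.
Audio total: 160 + 256 + 192 = 608 kbps = 0.608 Mbps.
Video: 10.893 − 0.608 = 10.285 Mbps.

10.3 Mbps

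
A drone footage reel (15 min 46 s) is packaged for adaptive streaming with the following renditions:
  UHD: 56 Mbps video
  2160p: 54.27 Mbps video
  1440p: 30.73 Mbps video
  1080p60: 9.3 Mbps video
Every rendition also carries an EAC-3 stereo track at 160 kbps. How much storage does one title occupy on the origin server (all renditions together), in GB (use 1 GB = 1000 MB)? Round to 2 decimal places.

17.85 GB

15 min 46 s = 946 s
Audio: 160 kbps = 0.160 Mbps.
Sum of rendition bitrates: (56+0.160) + (54.27+0.160) + (30.73+0.160) + (9.3+0.160) = 150.940 Mbps.
× 946 s = 142,789 Mb = 17,849 MB = 17.85 GB.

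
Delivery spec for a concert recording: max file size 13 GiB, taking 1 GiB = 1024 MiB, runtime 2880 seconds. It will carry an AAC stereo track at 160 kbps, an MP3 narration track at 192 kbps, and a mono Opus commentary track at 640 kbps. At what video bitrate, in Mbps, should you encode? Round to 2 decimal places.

37.78 Mbps

Budget: 13 GiB = 111669.1 Mb.
Total bitrate budget: 111669.1 Mb / 2880 s = 38.774 Mbps.
Audio total: 160 + 192 + 640 = 992 kbps = 0.992 Mbps.
Video: 38.774 − 0.992 = 37.782 Mbps.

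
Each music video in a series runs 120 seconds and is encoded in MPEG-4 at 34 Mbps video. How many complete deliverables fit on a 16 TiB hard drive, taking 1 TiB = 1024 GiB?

Per item: 34.000 Mbps × 120 s = 4,080 Mb = 510.0 MB.
Capacity: 16 TiB = 140,737,488 Mb; 34494.48 items → 34494 complete.

34494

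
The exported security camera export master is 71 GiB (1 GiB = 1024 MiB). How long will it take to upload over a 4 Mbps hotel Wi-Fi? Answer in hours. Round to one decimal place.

File: 71 GiB = 609885.4 Mb.
At 4 Mbps: 609885.4 / 4 = 152471.3 s ≈ 42.4 hours.

42.4 hours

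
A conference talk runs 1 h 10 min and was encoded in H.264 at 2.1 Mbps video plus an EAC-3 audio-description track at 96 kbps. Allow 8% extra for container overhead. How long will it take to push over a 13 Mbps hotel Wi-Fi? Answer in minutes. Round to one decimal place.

12.8 minutes

1 h 10 min = 70 min = 4200 s
Audio: 96 kbps = 0.096 Mbps.
Total bitrate: 2.196 Mbps.
File: 2.196 Mbps × 4200 s = 9223.2 Mb.
With 8% container overhead: ×1.08. → 9961.1 Mb.
At 13 Mbps: 9961.1 / 13 = 766.2 s ≈ 12.8 minutes.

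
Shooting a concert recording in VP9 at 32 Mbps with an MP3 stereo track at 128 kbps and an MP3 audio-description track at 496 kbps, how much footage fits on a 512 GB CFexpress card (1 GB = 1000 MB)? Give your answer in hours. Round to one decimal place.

Audio total: 128 + 496 = 624 kbps = 0.624 Mbps.
Total bitrate: 32 + 0.624 = 32.624 Mbps.
Capacity: 512 GB = 4,096,000 Mb.
Recording time: 4,096,000 / 32.624 = 125,552 s ≈ 34.9 hours.

34.9 hours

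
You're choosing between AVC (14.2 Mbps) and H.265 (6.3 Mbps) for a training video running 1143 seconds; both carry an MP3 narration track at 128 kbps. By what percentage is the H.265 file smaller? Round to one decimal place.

55.1%

Audio: 128 kbps = 0.128 Mbps.
AVC: 14.328 Mbps × 1143 s = 16376.9 Mb = 2.047 GB.
H.265: 6.428 Mbps × 1143 s = 7347.2 Mb = 0.918 GB.
Reduction: (1 − 0.918/2.047) × 100 = 55.14%.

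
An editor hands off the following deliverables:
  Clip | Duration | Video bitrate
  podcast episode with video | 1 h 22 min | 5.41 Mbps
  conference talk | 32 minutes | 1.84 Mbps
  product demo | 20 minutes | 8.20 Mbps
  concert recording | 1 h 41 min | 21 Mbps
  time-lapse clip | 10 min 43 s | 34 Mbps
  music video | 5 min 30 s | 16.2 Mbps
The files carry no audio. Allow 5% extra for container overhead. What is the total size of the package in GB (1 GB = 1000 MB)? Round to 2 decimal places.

podcast episode with video: 5.410 Mbps × 4920 s × 1.05 = 27948.1 Mb
conference talk: 1.840 Mbps × 1920 s × 1.05 = 3709.4 Mb
product demo: 8.200 Mbps × 1200 s × 1.05 = 10332.0 Mb
concert recording: 21.000 Mbps × 6060 s × 1.05 = 133623.0 Mb
time-lapse clip: 34.000 Mbps × 643 s × 1.05 = 22955.1 Mb
music video: 16.200 Mbps × 330 s × 1.05 = 5613.3 Mb
Total: 204180.9 Mb = 25522.6 MB.
= 25.52 GB.

25.52 GB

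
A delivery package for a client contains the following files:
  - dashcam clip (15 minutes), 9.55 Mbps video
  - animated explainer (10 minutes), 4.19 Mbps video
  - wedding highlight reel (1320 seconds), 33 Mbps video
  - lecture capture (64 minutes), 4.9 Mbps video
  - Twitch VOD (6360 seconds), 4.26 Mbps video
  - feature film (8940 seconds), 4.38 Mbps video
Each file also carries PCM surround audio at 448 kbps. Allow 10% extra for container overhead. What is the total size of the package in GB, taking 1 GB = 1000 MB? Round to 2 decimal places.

20.57 GB

Audio: 448 kbps = 0.448 Mbps.
dashcam clip: 9.998 Mbps × 900 s × 1.10 = 9898.0 Mb
animated explainer: 4.638 Mbps × 600 s × 1.10 = 3061.1 Mb
wedding highlight reel: 33.448 Mbps × 1320 s × 1.10 = 48566.5 Mb
lecture capture: 5.348 Mbps × 3840 s × 1.10 = 22590.0 Mb
Twitch VOD: 4.708 Mbps × 6360 s × 1.10 = 32937.2 Mb
feature film: 4.828 Mbps × 8940 s × 1.10 = 47478.6 Mb
Total: 164531.3 Mb = 20566.4 MB.
= 20.57 GB.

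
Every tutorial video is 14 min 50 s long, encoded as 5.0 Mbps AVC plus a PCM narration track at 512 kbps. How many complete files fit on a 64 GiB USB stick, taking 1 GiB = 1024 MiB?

14 min 50 s = 890 s
Audio: 512 kbps = 0.512 Mbps.
Total bitrate: 5.512 Mbps.
Per item: 5.512 Mbps × 890 s = 4,906 Mb = 613.2 MB.
Capacity: 64 GiB = 549,756 Mb; 112.07 items → 112 complete.

112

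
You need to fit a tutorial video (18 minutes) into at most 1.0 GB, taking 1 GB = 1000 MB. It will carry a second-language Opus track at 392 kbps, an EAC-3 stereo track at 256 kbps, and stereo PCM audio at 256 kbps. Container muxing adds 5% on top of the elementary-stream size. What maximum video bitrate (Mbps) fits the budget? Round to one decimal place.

6.2 Mbps

Budget: 1.0 GB = 8000.0 Mb.
Stream payload after overhead: 8000.0 / 1.05 = 7619.0 Mb.
18 min = 1080 s
Total bitrate budget: 7619.0 Mb / 1080 s = 7.055 Mbps.
Audio total: 392 + 256 + 256 = 904 kbps = 0.904 Mbps.
Video: 7.055 − 0.904 = 6.151 Mbps.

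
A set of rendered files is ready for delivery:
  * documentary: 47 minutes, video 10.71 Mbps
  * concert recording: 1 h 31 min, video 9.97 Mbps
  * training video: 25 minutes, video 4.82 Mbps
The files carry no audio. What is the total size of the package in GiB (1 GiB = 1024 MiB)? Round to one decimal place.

10.7 GiB

documentary: 10.710 Mbps × 2820 s = 30202.2 Mb
concert recording: 9.970 Mbps × 5460 s = 54436.2 Mb
training video: 4.820 Mbps × 1500 s = 7230.0 Mb
Total: 91868.4 Mb = 11483.5 MB.
= 10.69 GiB.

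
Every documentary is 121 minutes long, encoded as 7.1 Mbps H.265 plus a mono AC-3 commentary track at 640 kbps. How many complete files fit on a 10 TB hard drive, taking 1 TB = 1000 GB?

1423

121 min = 7260 s
Audio: 640 kbps = 0.640 Mbps.
Total bitrate: 7.740 Mbps.
Per item: 7.740 Mbps × 7260 s = 56,192 Mb = 7,024 MB.
Capacity: 10 TB = 80,000,000 Mb; 1423.68 items → 1423 complete.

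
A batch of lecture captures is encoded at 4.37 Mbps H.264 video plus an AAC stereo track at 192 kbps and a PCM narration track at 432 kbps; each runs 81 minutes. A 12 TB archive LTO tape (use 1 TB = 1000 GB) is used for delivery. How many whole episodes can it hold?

3955

81 min = 4860 s
Audio total: 192 + 432 = 624 kbps = 0.624 Mbps.
Total bitrate: 4.994 Mbps.
Per item: 4.994 Mbps × 4860 s = 24,271 Mb = 3,034 MB.
Capacity: 12 TB = 96,000,000 Mb; 3955.36 items → 3955 complete.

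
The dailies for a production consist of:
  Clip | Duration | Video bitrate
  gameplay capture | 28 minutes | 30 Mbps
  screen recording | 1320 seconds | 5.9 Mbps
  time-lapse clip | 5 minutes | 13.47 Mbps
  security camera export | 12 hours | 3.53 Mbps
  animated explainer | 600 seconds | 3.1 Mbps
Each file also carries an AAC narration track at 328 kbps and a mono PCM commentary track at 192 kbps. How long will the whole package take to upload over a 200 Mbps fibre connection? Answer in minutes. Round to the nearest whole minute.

Audio total: 328 + 192 = 520 kbps = 0.520 Mbps.
gameplay capture: 30.520 Mbps × 1680 s = 51273.6 Mb
screen recording: 6.420 Mbps × 1320 s = 8474.4 Mb
time-lapse clip: 13.990 Mbps × 300 s = 4197.0 Mb
security camera export: 4.050 Mbps × 43200 s = 174960.0 Mb
animated explainer: 3.620 Mbps × 600 s = 2172.0 Mb
Total: 241077.0 Mb = 30134.6 MB.
At 200 Mbps: 241077.0 / 200 = 1205 s ≈ 20.1 minutes.

20 minutes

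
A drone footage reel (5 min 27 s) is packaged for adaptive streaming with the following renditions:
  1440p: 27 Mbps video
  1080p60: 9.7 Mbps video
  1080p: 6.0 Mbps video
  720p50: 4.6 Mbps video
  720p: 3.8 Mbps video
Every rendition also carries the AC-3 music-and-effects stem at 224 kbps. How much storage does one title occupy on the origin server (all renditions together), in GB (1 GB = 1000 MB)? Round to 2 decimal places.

5 min 27 s = 327 s
Audio: 224 kbps = 0.224 Mbps.
Sum of rendition bitrates: (27+0.224) + (9.7+0.224) + (6.0+0.224) + (4.6+0.224) + (3.8+0.224) = 52.220 Mbps.
× 327 s = 17,076 Mb = 2,134 MB = 2.134 GB.

2.13 GB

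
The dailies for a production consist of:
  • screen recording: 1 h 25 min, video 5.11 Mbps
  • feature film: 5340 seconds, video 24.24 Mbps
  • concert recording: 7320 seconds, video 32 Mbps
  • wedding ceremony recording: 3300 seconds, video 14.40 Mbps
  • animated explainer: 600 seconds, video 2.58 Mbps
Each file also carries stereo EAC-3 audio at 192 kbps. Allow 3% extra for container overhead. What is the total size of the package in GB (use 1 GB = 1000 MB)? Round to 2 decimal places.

57.03 GB

Audio: 192 kbps = 0.192 Mbps.
screen recording: 5.302 Mbps × 5100 s × 1.03 = 27851.4 Mb
feature film: 24.432 Mbps × 5340 s × 1.03 = 134380.9 Mb
concert recording: 32.192 Mbps × 7320 s × 1.03 = 242714.8 Mb
wedding ceremony recording: 14.592 Mbps × 3300 s × 1.03 = 49598.2 Mb
animated explainer: 2.772 Mbps × 600 s × 1.03 = 1713.1 Mb
Total: 456258.4 Mb = 57032.3 MB.
= 57.03 GB.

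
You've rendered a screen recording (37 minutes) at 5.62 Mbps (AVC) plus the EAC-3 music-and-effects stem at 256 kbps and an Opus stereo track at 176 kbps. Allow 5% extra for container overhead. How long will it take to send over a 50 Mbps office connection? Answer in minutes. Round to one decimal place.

4.7 minutes

37 min = 2220 s
Audio total: 256 + 176 = 432 kbps = 0.432 Mbps.
Total bitrate: 6.052 Mbps.
File: 6.052 Mbps × 2220 s = 13435.4 Mb.
With 5% container overhead: ×1.05. → 14107.2 Mb.
At 50 Mbps: 14107.2 / 50 = 282.1 s ≈ 4.7 minutes.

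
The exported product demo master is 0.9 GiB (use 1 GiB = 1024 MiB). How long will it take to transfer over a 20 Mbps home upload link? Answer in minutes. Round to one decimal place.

6.4 minutes

File: 0.9 GiB = 7730.9 Mb.
At 20 Mbps: 7730.9 / 20 = 386.5 s ≈ 6.44 minutes.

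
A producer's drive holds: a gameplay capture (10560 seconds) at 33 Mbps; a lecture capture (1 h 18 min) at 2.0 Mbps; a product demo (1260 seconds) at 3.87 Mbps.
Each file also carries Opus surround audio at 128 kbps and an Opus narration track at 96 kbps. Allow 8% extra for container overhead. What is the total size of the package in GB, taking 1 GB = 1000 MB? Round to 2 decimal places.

49.47 GB

Audio total: 128 + 96 = 224 kbps = 0.224 Mbps.
gameplay capture: 33.224 Mbps × 10560 s × 1.08 = 378913.1 Mb
lecture capture: 2.224 Mbps × 4680 s × 1.08 = 11241.0 Mb
product demo: 4.094 Mbps × 1260 s × 1.08 = 5571.1 Mb
Total: 395725.2 Mb = 49465.6 MB.
= 49.47 GB.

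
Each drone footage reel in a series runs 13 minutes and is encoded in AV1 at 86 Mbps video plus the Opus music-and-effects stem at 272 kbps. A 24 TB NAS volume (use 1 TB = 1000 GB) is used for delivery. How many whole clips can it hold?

2853

13 min = 780 s
Audio: 272 kbps = 0.272 Mbps.
Total bitrate: 86.272 Mbps.
Per item: 86.272 Mbps × 780 s = 67,292 Mb = 8,412 MB.
Capacity: 24 TB = 192,000,000 Mb; 2853.23 items → 2853 complete.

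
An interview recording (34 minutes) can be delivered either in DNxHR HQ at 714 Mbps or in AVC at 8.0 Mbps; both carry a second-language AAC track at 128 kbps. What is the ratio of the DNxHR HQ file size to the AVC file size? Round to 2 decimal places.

34 min = 2040 s
Audio: 128 kbps = 0.128 Mbps.
DNxHR HQ: 714.128 Mbps × 2040 s = 1456821.1 Mb = 182.103 GB.
AVC: 8.128 Mbps × 2040 s = 16581.1 Mb = 2.073 GB.
Ratio: 182.103 / 2.073 = 87.860.

87.86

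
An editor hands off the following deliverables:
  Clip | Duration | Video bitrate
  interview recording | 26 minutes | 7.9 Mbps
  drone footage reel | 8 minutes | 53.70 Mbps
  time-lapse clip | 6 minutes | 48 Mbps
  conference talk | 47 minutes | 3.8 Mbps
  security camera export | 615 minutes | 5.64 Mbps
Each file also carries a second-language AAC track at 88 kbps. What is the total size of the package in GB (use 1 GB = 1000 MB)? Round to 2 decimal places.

34.74 GB

Audio: 88 kbps = 0.088 Mbps.
interview recording: 7.988 Mbps × 1560 s = 12461.3 Mb
drone footage reel: 53.788 Mbps × 480 s = 25818.2 Mb
time-lapse clip: 48.088 Mbps × 360 s = 17311.7 Mb
conference talk: 3.888 Mbps × 2820 s = 10964.2 Mb
security camera export: 5.728 Mbps × 36900 s = 211363.2 Mb
Total: 277918.6 Mb = 34739.8 MB.
= 34.74 GB.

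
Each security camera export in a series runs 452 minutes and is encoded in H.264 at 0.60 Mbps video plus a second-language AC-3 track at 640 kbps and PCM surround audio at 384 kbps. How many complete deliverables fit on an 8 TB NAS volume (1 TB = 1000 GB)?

452 min = 27120 s
Audio total: 640 + 384 = 1024 kbps = 1.024 Mbps.
Total bitrate: 1.624 Mbps.
Per item: 1.624 Mbps × 27120 s = 44,043 Mb = 5,505 MB.
Capacity: 8 TB = 64,000,000 Mb; 1453.13 items → 1453 complete.

1453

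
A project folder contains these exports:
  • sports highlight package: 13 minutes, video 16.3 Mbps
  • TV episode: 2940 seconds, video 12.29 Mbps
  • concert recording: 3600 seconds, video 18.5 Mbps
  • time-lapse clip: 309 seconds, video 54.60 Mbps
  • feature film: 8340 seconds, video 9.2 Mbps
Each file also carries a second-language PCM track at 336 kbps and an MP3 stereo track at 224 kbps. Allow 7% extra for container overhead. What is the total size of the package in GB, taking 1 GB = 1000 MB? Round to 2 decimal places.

29.16 GB

Audio total: 336 + 224 = 560 kbps = 0.560 Mbps.
sports highlight package: 16.860 Mbps × 780 s × 1.07 = 14071.4 Mb
TV episode: 12.850 Mbps × 2940 s × 1.07 = 40423.5 Mb
concert recording: 19.060 Mbps × 3600 s × 1.07 = 73419.1 Mb
time-lapse clip: 55.160 Mbps × 309 s × 1.07 = 18237.6 Mb
feature film: 9.760 Mbps × 8340 s × 1.07 = 87096.3 Mb
Total: 233247.8 Mb = 29156.0 MB.
= 29.16 GB.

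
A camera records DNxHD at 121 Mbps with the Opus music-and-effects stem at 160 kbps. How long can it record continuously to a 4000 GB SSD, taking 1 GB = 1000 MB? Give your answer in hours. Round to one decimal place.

73.4 hours

Audio: 160 kbps = 0.160 Mbps.
Total bitrate: 121 + 0.160 = 121.160 Mbps.
Capacity: 4000 GB = 32,000,000 Mb.
Recording time: 32,000,000 / 121.160 = 264,114 s ≈ 73.4 hours.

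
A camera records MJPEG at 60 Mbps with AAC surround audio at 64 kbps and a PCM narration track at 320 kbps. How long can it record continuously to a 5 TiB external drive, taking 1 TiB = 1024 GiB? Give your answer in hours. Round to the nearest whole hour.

202 hours

Audio total: 64 + 320 = 384 kbps = 0.384 Mbps.
Total bitrate: 60 + 0.384 = 60.384 Mbps.
Capacity: 5 TiB = 43,980,465 Mb.
Recording time: 43,980,465 / 60.384 = 728,346 s ≈ 202 hours.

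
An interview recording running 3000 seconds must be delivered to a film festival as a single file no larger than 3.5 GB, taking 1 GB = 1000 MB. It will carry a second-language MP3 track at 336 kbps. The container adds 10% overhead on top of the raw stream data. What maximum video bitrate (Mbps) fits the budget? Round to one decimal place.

8.1 Mbps

Budget: 3.5 GB = 28000.0 Mb.
Stream payload after overhead: 28000.0 / 1.10 = 25454.5 Mb.
Total bitrate budget: 25454.5 Mb / 3000 s = 8.485 Mbps.
Audio: 336 kbps = 0.336 Mbps.
Video: 8.485 − 0.336 = 8.149 Mbps.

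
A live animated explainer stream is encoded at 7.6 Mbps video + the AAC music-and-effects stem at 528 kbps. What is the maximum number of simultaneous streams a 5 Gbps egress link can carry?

615

Audio: 528 kbps = 0.528 Mbps.
Per-viewer media rate: 8.128 Mbps.
5 Gbps = 5,000 Mbps; 5,000 / 8.128 = 615.16 → 615 viewers.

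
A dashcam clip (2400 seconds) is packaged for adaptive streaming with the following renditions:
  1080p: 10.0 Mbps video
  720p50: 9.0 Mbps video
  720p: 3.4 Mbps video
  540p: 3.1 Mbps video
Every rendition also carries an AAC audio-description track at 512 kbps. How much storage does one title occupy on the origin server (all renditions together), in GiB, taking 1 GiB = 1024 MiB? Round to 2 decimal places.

Audio: 512 kbps = 0.512 Mbps.
Sum of rendition bitrates: (10.0+0.512) + (9.0+0.512) + (3.4+0.512) + (3.1+0.512) = 27.548 Mbps.
× 2400 s = 66,115 Mb = 8,264 MB = 7.697 GiB.

7.70 GiB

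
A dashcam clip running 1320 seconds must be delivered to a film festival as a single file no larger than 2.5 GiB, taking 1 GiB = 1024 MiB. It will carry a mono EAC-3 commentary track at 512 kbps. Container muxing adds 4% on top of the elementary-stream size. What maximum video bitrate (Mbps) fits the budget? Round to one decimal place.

15.1 Mbps

Budget: 2.5 GiB = 21474.8 Mb.
Stream payload after overhead: 21474.8 / 1.04 = 20648.9 Mb.
Total bitrate budget: 20648.9 Mb / 1320 s = 15.643 Mbps.
Audio: 512 kbps = 0.512 Mbps.
Video: 15.643 − 0.512 = 15.131 Mbps.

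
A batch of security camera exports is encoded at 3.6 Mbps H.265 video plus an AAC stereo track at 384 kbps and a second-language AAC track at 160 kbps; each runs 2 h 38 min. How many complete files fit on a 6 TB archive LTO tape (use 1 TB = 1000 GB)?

2 h 38 min = 158 min = 9480 s
Audio total: 384 + 160 = 544 kbps = 0.544 Mbps.
Total bitrate: 4.144 Mbps.
Per item: 4.144 Mbps × 9480 s = 39,285 Mb = 4,911 MB.
Capacity: 6 TB = 48,000,000 Mb; 1221.84 items → 1221 complete.

1221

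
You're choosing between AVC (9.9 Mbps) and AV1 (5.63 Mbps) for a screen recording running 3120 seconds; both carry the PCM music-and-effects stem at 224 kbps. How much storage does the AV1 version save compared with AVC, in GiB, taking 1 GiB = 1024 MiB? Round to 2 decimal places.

1.55 GiB

Audio: 224 kbps = 0.224 Mbps.
AVC: 10.124 Mbps × 3120 s = 31586.9 Mb = 3.677 GiB.
AV1: 5.854 Mbps × 3120 s = 18264.5 Mb = 2.126 GiB.
Saving: 3.677 − 2.126 = 1.551 GiB.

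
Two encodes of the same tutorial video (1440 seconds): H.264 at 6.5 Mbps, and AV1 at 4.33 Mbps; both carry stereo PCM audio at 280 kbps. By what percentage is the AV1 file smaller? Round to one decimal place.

Audio: 280 kbps = 0.280 Mbps.
H.264: 6.780 Mbps × 1440 s = 9763.2 Mb = 1.137 GiB.
AV1: 4.610 Mbps × 1440 s = 6638.4 Mb = 0.773 GiB.
Reduction: (1 − 0.773/1.137) × 100 = 32.01%.

32.0%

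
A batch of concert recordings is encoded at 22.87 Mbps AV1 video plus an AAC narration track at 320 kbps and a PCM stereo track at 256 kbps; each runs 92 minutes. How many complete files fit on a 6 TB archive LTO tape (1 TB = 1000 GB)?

92 min = 5520 s
Audio total: 320 + 256 = 576 kbps = 0.576 Mbps.
Total bitrate: 23.446 Mbps.
Per item: 23.446 Mbps × 5520 s = 129,422 Mb = 16,178 MB.
Capacity: 6 TB = 48,000,000 Mb; 370.88 items → 370 complete.

370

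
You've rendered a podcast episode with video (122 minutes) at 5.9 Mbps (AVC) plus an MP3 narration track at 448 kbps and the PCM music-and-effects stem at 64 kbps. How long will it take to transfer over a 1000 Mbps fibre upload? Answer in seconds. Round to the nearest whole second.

47 seconds

122 min = 7320 s
Audio total: 448 + 64 = 512 kbps = 0.512 Mbps.
Total bitrate: 6.412 Mbps.
File: 6.412 Mbps × 7320 s = 46935.8 Mb.
At 1000 Mbps: 46935.8 / 1000 = 46.9 s ≈ 46.9 seconds.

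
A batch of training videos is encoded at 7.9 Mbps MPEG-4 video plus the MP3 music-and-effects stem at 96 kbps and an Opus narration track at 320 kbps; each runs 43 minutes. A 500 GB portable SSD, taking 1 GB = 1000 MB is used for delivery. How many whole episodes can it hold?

186

43 min = 2580 s
Audio total: 96 + 320 = 416 kbps = 0.416 Mbps.
Total bitrate: 8.316 Mbps.
Per item: 8.316 Mbps × 2580 s = 21,455 Mb = 2,682 MB.
Capacity: 500 GB = 4,000,000 Mb; 186.43 items → 186 complete.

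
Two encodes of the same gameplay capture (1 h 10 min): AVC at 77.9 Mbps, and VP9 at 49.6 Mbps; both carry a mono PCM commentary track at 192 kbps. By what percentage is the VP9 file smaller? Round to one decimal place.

36.2%

1 h 10 min = 70 min = 4200 s
Audio: 192 kbps = 0.192 Mbps.
AVC: 78.092 Mbps × 4200 s = 327986.4 Mb = 38.183 GiB.
VP9: 49.792 Mbps × 4200 s = 209126.4 Mb = 24.346 GiB.
Reduction: (1 − 24.346/38.183) × 100 = 36.24%.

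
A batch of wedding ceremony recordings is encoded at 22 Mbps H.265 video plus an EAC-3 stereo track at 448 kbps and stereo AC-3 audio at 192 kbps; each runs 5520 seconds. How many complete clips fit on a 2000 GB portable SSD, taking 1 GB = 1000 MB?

Audio total: 448 + 192 = 640 kbps = 0.640 Mbps.
Total bitrate: 22.640 Mbps.
Per item: 22.640 Mbps × 5520 s = 124,973 Mb = 15,622 MB.
Capacity: 2000 GB = 16,000,000 Mb; 128.03 items → 128 complete.

128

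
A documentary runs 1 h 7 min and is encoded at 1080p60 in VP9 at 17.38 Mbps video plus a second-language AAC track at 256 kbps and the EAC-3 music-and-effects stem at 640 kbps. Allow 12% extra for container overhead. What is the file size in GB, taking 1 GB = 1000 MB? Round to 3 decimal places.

1 h 7 min = 67 min = 4020 s
Audio total: 256 + 640 = 896 kbps = 0.896 Mbps.
Total bitrate: 17.38 + 0.896 = 18.276 Mbps.
Stream data: 18.276 Mbps × 4020 s = 73469.5 Mb.
With 12% container overhead: ×1.12.
82,286 Mb ÷ 8 = 10,286 MB → 10.29 GB.

10.286 GB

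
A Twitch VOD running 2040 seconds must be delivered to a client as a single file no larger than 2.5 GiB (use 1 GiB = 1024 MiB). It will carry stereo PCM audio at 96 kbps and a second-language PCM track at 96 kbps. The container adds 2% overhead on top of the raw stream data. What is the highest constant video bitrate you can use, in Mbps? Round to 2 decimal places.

Budget: 2.5 GiB = 21474.8 Mb.
Stream payload after overhead: 21474.8 / 1.02 = 21053.8 Mb.
Total bitrate budget: 21053.8 Mb / 2040 s = 10.320 Mbps.
Audio total: 96 + 96 = 192 kbps = 0.192 Mbps.
Video: 10.320 − 0.192 = 10.128 Mbps.

10.13 Mbps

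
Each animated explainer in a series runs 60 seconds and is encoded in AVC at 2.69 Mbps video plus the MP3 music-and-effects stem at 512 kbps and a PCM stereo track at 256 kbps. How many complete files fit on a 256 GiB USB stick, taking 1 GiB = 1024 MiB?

Audio total: 512 + 256 = 768 kbps = 0.768 Mbps.
Total bitrate: 3.458 Mbps.
Per item: 3.458 Mbps × 60 s = 207.5 Mb = 25.93 MB.
Capacity: 256 GiB = 2,199,023 Mb; 10598.72 items → 10598 complete.

10598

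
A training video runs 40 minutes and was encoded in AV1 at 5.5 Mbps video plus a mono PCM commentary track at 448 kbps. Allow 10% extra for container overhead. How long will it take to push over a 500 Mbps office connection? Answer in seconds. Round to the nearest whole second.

31 seconds

40 min = 2400 s
Audio: 448 kbps = 0.448 Mbps.
Total bitrate: 5.948 Mbps.
File: 5.948 Mbps × 2400 s = 14275.2 Mb.
With 10% container overhead: ×1.10. → 15702.7 Mb.
At 500 Mbps: 15702.7 / 500 = 31.4 s ≈ 31.4 seconds.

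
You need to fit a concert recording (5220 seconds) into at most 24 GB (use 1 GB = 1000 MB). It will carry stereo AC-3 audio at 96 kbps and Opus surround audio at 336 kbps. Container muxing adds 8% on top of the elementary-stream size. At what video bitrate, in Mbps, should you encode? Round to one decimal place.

Budget: 24 GB = 192000.0 Mb.
Stream payload after overhead: 192000.0 / 1.08 = 177777.8 Mb.
Total bitrate budget: 177777.8 Mb / 5220 s = 34.057 Mbps.
Audio total: 96 + 336 = 432 kbps = 0.432 Mbps.
Video: 34.057 − 0.432 = 33.625 Mbps.

33.6 Mbps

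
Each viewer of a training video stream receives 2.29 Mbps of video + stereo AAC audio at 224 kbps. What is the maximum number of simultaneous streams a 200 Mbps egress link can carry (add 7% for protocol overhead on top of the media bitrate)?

Audio: 224 kbps = 0.224 Mbps.
Per-viewer media rate: 2.514 Mbps.
On the wire with 7% overhead: 2.690 Mbps.
200 Mbps = 200.0 Mbps; 200.0 / 2.690 = 74.35 → 74 viewers.

74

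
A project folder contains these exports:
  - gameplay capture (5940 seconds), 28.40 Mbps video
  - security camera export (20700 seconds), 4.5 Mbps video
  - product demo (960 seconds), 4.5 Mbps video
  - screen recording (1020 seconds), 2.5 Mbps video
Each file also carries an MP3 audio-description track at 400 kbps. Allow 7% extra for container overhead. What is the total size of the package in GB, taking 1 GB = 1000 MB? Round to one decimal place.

Audio: 400 kbps = 0.400 Mbps.
gameplay capture: 28.800 Mbps × 5940 s × 1.07 = 183047.0 Mb
security camera export: 4.900 Mbps × 20700 s × 1.07 = 108530.1 Mb
product demo: 4.900 Mbps × 960 s × 1.07 = 5033.3 Mb
screen recording: 2.900 Mbps × 1020 s × 1.07 = 3165.1 Mb
Total: 299775.5 Mb = 37471.9 MB.
= 37.47 GB.

37.5 GB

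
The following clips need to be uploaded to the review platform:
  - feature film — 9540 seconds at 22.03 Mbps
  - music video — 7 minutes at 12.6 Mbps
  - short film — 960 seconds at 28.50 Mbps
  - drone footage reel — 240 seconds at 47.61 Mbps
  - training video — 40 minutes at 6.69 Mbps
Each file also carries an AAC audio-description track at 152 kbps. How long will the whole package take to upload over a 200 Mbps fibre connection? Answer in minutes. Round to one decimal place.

22.7 minutes

Audio: 152 kbps = 0.152 Mbps.
feature film: 22.182 Mbps × 9540 s = 211616.3 Mb
music video: 12.752 Mbps × 420 s = 5355.8 Mb
short film: 28.652 Mbps × 960 s = 27505.9 Mb
drone footage reel: 47.762 Mbps × 240 s = 11462.9 Mb
training video: 6.842 Mbps × 2400 s = 16420.8 Mb
Total: 272361.7 Mb = 34045.2 MB.
At 200 Mbps: 272361.7 / 200 = 1362 s ≈ 22.7 minutes.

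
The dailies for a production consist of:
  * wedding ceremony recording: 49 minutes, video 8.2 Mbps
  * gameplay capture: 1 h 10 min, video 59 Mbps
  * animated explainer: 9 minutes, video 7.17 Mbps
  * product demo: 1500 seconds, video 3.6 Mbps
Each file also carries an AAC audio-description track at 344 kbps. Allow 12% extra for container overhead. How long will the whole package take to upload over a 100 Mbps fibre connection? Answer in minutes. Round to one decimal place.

53.1 minutes

Audio: 344 kbps = 0.344 Mbps.
wedding ceremony recording: 8.544 Mbps × 2940 s × 1.12 = 28133.7 Mb
gameplay capture: 59.344 Mbps × 4200 s × 1.12 = 279154.2 Mb
animated explainer: 7.514 Mbps × 540 s × 1.12 = 4544.5 Mb
product demo: 3.944 Mbps × 1500 s × 1.12 = 6625.9 Mb
Total: 318458.2 Mb = 39807.3 MB.
At 100 Mbps: 318458.2 / 100 = 3185 s ≈ 53.1 minutes.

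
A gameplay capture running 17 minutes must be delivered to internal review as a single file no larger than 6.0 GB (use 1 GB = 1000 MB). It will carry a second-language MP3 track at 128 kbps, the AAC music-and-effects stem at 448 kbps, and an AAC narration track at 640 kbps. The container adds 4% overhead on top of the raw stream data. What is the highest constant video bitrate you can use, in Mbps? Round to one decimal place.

44.0 Mbps

Budget: 6.0 GB = 48000.0 Mb.
Stream payload after overhead: 48000.0 / 1.04 = 46153.8 Mb.
17 min = 1020 s
Total bitrate budget: 46153.8 Mb / 1020 s = 45.249 Mbps.
Audio total: 128 + 448 + 640 = 1216 kbps = 1.216 Mbps.
Video: 45.249 − 1.216 = 44.033 Mbps.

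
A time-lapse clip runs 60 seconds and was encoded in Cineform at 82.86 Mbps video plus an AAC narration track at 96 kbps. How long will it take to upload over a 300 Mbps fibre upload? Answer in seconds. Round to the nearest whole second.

17 seconds

Audio: 96 kbps = 0.096 Mbps.
Total bitrate: 82.956 Mbps.
File: 82.956 Mbps × 60 s = 4977.4 Mb.
At 300 Mbps: 4977.4 / 300 = 16.6 s ≈ 16.6 seconds.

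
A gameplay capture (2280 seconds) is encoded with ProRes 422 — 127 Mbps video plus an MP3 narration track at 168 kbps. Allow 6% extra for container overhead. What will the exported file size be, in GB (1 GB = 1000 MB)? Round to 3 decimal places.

38.417 GB

Audio: 168 kbps = 0.168 Mbps.
Total bitrate: 127 + 0.168 = 127.168 Mbps.
Stream data: 127.168 Mbps × 2280 s = 289943.0 Mb.
With 6% container overhead: ×1.06.
307,340 Mb ÷ 8 = 38,417 MB → 38.42 GB.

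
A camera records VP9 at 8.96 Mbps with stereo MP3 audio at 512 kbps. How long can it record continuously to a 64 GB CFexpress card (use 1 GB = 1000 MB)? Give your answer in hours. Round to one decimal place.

Audio: 512 kbps = 0.512 Mbps.
Total bitrate: 8.96 + 0.512 = 9.472 Mbps.
Capacity: 64 GB = 512,000 Mb.
Recording time: 512,000 / 9.472 = 54,054 s ≈ 15.0 hours.

15.0 hours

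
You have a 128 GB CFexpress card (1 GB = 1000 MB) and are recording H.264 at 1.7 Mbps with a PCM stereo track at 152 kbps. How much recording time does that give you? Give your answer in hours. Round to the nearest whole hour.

Audio: 152 kbps = 0.152 Mbps.
Total bitrate: 1.7 + 0.152 = 1.852 Mbps.
Capacity: 128 GB = 1,024,000 Mb.
Recording time: 1,024,000 / 1.852 = 552,916 s ≈ 154 hours.

154 hours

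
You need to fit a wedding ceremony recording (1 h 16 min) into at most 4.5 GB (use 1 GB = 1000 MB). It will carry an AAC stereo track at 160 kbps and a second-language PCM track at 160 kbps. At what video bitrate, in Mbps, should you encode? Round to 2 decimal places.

Budget: 4.5 GB = 36000.0 Mb.
1 h 16 min = 76 min = 4560 s
Total bitrate budget: 36000.0 Mb / 4560 s = 7.895 Mbps.
Audio total: 160 + 160 = 320 kbps = 0.320 Mbps.
Video: 7.895 − 0.320 = 7.575 Mbps.

7.57 Mbps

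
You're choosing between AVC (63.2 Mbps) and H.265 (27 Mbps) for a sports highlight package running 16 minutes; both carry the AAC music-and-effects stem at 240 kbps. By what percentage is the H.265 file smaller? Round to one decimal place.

57.1%

16 min = 960 s
Audio: 240 kbps = 0.240 Mbps.
AVC: 63.440 Mbps × 960 s = 60902.4 Mb = 7.613 GB.
H.265: 27.240 Mbps × 960 s = 26150.4 Mb = 3.269 GB.
Reduction: (1 − 3.269/7.613) × 100 = 57.06%.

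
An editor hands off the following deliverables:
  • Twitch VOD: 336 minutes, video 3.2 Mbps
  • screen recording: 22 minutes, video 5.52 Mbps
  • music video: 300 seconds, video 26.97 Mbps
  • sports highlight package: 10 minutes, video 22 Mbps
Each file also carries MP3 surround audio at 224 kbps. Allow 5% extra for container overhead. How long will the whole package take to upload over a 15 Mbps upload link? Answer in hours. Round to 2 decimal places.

Audio: 224 kbps = 0.224 Mbps.
Twitch VOD: 3.424 Mbps × 20160 s × 1.05 = 72479.2 Mb
screen recording: 5.744 Mbps × 1320 s × 1.05 = 7961.2 Mb
music video: 27.194 Mbps × 300 s × 1.05 = 8566.1 Mb
sports highlight package: 22.224 Mbps × 600 s × 1.05 = 14001.1 Mb
Total: 103007.6 Mb = 12876.0 MB.
At 15 Mbps: 103007.6 / 15 = 6867 s ≈ 1.91 hours.

1.91 hours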